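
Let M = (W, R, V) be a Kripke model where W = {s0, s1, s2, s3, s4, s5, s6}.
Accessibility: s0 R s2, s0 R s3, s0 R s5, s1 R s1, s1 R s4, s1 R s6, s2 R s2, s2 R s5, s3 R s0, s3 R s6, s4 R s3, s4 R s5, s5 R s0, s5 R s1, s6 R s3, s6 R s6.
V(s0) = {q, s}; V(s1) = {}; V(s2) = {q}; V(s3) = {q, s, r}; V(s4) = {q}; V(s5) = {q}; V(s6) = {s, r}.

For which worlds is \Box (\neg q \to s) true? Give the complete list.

s0, s2, s3, s4, s6

Let φ = \Box (\neg q \to s). Evaluate φ at each world:
  s0 (successors {s2, s3, s5}): φ is true.
  s1 (successors {s1, s4, s6}): φ is false.
  s2 (successors {s2, s5}): φ is true.
  s3 (successors {s0, s6}): φ is true.
  s4 (successors {s3, s5}): φ is true.
  s5 (successors {s0, s1}): φ is false.
  s6 (successors {s3, s6}): φ is true.
For instance, at s3:
  At s3: \Box (\neg q \to s) requires \neg q \to s at every successor {s0, s6}.
    At s0: \neg q \to s is true.
    At s6: \neg q \to s is true.
  So \Box (\neg q \to s) is true at s3.
Satisfying worlds: {s0, s2, s3, s4, s6}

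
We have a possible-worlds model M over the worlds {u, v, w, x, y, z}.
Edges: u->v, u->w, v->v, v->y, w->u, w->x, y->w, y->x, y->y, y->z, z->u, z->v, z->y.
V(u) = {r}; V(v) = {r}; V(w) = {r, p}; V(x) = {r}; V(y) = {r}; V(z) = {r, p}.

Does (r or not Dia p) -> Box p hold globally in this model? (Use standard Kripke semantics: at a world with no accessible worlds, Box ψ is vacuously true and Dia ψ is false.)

Recall that Box ψ holds at a world iff ψ holds at every accessible world, and Dia ψ holds iff ψ holds at some accessible world.
Let φ = (r or not Dia p) -> Box p. Evaluate φ at each world:
  u (successors {v, w}): φ is false.
  v (successors {v, y}): φ is false.
  w (successors {u, x}): φ is false.
  x (successors ∅): φ is true.
  y (successors {w, x, y, z}): φ is false.
  z (successors {u, v, y}): φ is false.
Detail at u (counterexample):
  At u: r or not Dia p is true, Box p is false, so (r or not Dia p) -> Box p is false.
    At u: r is true, not Dia p is false, so r or not Dia p is true.
      At u: Dia p is true, so not Dia p is false.
    At u: Box p requires p at every successor {v, w}.
      p fails at v, so Box p is false at u.

No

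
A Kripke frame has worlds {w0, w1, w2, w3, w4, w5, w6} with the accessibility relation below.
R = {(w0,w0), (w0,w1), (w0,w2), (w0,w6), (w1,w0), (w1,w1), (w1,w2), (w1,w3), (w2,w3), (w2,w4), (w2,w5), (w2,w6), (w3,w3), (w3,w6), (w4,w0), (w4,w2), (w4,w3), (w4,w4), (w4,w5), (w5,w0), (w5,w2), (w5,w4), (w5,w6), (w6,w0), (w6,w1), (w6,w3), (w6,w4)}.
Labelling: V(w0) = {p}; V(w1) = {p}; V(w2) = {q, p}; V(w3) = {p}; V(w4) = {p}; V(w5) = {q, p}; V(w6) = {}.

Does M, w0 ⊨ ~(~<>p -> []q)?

No

At w0: ~<>p -> []q is true, so ~(~<>p -> []q) is false.
  At w0: ~<>p is false, []q is false, so ~<>p -> []q is true.
    At w0: <>p is true, so ~<>p is false.
      At w0: <>p requires p at some successor in {w0, w1, w2, w6}.
        p holds at w0, so <>p is true at w0.
    At w0: []q requires q at every successor {w0, w1, w2, w6}.
      q fails at w0, so []q is false at w0.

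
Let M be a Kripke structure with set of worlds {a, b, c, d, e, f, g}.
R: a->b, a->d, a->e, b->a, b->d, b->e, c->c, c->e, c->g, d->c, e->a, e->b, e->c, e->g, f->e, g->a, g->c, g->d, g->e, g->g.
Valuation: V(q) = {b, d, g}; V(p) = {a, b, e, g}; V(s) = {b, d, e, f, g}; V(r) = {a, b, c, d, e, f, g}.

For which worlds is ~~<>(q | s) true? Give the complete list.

Let φ = ~~<>(q | s). Evaluate φ at each world:
  a (successors {b, d, e}): φ is true.
  b (successors {a, d, e}): φ is true.
  c (successors {c, e, g}): φ is true.
  d (successors {c}): φ is false.
  e (successors {a, b, c, g}): φ is true.
  f (successors {e}): φ is true.
  g (successors {a, c, d, e, g}): φ is true.
For instance, at a:
  At a: ~<>(q | s) is false, so ~~<>(q | s) is true.
    At a: <>(q | s) is true, so ~<>(q | s) is false.
      At a: <>(q | s) requires q | s at some successor in {b, d, e}.
        q | s holds at b, so <>(q | s) is true at a.
Satisfying worlds: {a, b, c, e, f, g}

a, b, c, e, f, g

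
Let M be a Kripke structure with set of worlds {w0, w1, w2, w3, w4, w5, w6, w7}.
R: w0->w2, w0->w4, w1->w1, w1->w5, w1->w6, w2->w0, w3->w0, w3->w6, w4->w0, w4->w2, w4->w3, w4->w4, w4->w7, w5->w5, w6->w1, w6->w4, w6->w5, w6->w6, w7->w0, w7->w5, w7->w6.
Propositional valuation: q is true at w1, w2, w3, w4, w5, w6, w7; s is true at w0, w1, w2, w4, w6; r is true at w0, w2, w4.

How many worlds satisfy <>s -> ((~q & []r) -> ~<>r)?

7

Let φ = <>s -> ((~q & []r) -> ~<>r). Evaluate φ at each world:
  w0 (successors {w2, w4}): φ is false.
  w1 (successors {w1, w5, w6}): φ is true.
  w2 (successors {w0}): φ is true.
  w3 (successors {w0, w6}): φ is true.
  w4 (successors {w0, w2, w3, w4, w7}): φ is true.
  w5 (successors {w5}): φ is true.
  w6 (successors {w1, w4, w5, w6}): φ is true.
  w7 (successors {w0, w5, w6}): φ is true.
For instance, at w1:
  At w1: <>s is true, (~q & []r) -> ~<>r is true, so <>s -> ((~q & []r) -> ~<>r) is true.
    At w1: <>s requires s at some successor in {w1, w5, w6}.
      s holds at w1, so <>s is true at w1.
    At w1: ~q & []r is false, ~<>r is true, so (~q & []r) -> ~<>r is true.
      At w1: ~q is false, []r is false, so ~q & []r is false.
      At w1: <>r is false, so ~<>r is true.
Satisfying worlds: {w1, w2, w3, w4, w5, w6, w7}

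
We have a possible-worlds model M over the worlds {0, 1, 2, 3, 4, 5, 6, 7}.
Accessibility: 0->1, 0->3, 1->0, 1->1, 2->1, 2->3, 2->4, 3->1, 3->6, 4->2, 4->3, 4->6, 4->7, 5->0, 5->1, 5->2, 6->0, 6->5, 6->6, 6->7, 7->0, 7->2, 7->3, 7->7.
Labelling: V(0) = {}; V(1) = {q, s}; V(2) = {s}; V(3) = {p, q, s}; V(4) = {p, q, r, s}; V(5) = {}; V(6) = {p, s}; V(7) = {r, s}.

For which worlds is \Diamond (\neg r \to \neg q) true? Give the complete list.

1, 2, 3, 4, 5, 6, 7

Let φ = \Diamond (\neg r \to \neg q). Evaluate φ at each world:
  0 (successors {1, 3}): φ is false.
  1 (successors {0, 1}): φ is true.
  2 (successors {1, 3, 4}): φ is true.
  3 (successors {1, 6}): φ is true.
  4 (successors {2, 3, 6, 7}): φ is true.
  5 (successors {0, 1, 2}): φ is true.
  6 (successors {0, 5, 6, 7}): φ is true.
  7 (successors {0, 2, 3, 7}): φ is true.
For instance, at 5:
  At 5: \Diamond (\neg r \to \neg q) requires \neg r \to \neg q at some successor in {0, 1, 2}.
    \neg r \to \neg q holds at 0, so \Diamond (\neg r \to \neg q) is true at 5.
Satisfying worlds: {1, 2, 3, 4, 5, 6, 7}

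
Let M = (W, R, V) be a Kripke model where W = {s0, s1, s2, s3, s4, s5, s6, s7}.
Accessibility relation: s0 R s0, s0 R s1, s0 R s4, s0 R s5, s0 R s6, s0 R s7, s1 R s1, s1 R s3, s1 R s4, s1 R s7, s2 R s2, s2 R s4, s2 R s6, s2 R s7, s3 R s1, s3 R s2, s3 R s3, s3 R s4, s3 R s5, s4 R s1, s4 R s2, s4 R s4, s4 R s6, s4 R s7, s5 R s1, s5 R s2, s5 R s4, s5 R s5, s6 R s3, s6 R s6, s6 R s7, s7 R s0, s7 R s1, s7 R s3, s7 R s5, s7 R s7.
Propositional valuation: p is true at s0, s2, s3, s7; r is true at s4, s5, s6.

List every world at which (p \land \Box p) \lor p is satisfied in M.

s0, s2, s3, s7

Let φ = (p \land \Box p) \lor p. Evaluate φ at each world:
  s0 (successors {s0, s1, s4, s5, s6, s7}): φ is true.
  s1 (successors {s1, s3, s4, s7}): φ is false.
  s2 (successors {s2, s4, s6, s7}): φ is true.
  s3 (successors {s1, s2, s3, s4, s5}): φ is true.
  s4 (successors {s1, s2, s4, s6, s7}): φ is false.
  s5 (successors {s1, s2, s4, s5}): φ is false.
  s6 (successors {s3, s6, s7}): φ is false.
  s7 (successors {s0, s1, s3, s5, s7}): φ is true.
For instance, at s6:
  At s6: p \land \Box p is false, p is false, so (p \land \Box p) \lor p is false.
    At s6: p is false, \Box p is false, so p \land \Box p is false.
      At s6: \Box p requires p at every successor {s3, s6, s7}.
        p fails at s6, so \Box p is false at s6.
Satisfying worlds: {s0, s2, s3, s7}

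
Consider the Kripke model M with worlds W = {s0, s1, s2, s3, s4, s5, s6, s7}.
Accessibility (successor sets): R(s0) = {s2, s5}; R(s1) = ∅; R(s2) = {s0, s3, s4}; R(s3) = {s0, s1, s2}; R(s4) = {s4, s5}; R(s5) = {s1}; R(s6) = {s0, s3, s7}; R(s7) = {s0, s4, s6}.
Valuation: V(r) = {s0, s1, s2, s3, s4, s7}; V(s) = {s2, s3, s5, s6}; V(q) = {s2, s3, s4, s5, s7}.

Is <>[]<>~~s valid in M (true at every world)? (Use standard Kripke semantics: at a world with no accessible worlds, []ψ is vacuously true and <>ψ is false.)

Let φ = <>[]<>~~s. Evaluate φ at each world:
  s0 (successors {s2, s5}): φ is true.
  s1 (successors ∅): φ is false.
  s2 (successors {s0, s3, s4}): φ is false.
  s3 (successors {s0, s1, s2}): φ is true.
  s4 (successors {s4, s5}): φ is false.
  s5 (successors {s1}): φ is true.
  s6 (successors {s0, s3, s7}): φ is true.
  s7 (successors {s0, s4, s6}): φ is true.
Detail at s1 (counterexample):
  At s1: no accessible worlds, so <>[]<>~~s is false.

No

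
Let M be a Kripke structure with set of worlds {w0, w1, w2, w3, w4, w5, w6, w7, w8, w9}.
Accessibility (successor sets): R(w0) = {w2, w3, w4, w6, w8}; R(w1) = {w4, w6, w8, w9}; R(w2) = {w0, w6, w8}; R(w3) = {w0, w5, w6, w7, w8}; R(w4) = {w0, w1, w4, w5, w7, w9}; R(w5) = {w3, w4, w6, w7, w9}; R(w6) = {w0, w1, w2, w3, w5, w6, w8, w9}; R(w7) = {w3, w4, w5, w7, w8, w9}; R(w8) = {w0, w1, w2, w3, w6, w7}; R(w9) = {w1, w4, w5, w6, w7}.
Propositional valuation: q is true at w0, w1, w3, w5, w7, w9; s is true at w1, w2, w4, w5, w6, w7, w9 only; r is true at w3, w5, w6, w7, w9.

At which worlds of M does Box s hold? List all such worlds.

w9

Recall that Box ψ holds at a world iff ψ holds at every accessible world, and Dia ψ holds iff ψ holds at some accessible world.
Let φ = Box s. Evaluate φ at each world:
  w0 (successors {w2, w3, w4, w6, w8}): φ is false.
  w1 (successors {w4, w6, w8, w9}): φ is false.
  w2 (successors {w0, w6, w8}): φ is false.
  w3 (successors {w0, w5, w6, w7, w8}): φ is false.
  w4 (successors {w0, w1, w4, w5, w7, w9}): φ is false.
  w5 (successors {w3, w4, w6, w7, w9}): φ is false.
  w6 (successors {w0, w1, w2, w3, w5, w6, w8, w9}): φ is false.
  w7 (successors {w3, w4, w5, w7, w8, w9}): φ is false.
  w8 (successors {w0, w1, w2, w3, w6, w7}): φ is false.
  w9 (successors {w1, w4, w5, w6, w7}): φ is true.
For instance, at w0:
  At w0: Box s requires s at every successor {w2, w3, w4, w6, w8}.
    s fails at w3, so Box s is false at w0.
Satisfying worlds: {w9}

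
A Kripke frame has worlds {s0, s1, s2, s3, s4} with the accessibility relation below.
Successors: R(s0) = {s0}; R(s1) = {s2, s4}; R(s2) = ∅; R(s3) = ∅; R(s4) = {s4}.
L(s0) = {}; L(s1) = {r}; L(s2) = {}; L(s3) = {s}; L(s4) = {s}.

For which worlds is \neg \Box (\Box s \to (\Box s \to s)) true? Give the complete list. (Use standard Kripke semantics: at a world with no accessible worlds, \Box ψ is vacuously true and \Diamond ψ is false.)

Let φ = \neg \Box (\Box s \to (\Box s \to s)). Evaluate φ at each world:
  s0 (successors {s0}): φ is false.
  s1 (successors {s2, s4}): φ is true.
  s2 (successors ∅): φ is false.
  s3 (successors ∅): φ is false.
  s4 (successors {s4}): φ is false.
For instance, at s4:
  At s4: \Box (\Box s \to (\Box s \to s)) is true, so \neg \Box (\Box s \to (\Box s \to s)) is false.
    At s4: \Box (\Box s \to (\Box s \to s)) requires \Box s \to (\Box s \to s) at every successor {s4}.
      At s4: \Box s \to (\Box s \to s) is true.
    So \Box (\Box s \to (\Box s \to s)) is true at s4.
Satisfying worlds: {s1}

s1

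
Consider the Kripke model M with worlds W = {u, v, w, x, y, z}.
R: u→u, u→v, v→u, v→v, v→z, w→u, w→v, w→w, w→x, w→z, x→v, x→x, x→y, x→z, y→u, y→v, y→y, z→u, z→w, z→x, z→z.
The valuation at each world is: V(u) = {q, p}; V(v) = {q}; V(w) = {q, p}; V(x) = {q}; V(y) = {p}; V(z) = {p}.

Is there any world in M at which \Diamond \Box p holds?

Let φ = \Diamond \Box p. Evaluate φ at each world:
  u (successors {u, v}): φ is false.
  v (successors {u, v, z}): φ is false.
  w (successors {u, v, w, x, z}): φ is false.
  x (successors {v, x, y, z}): φ is false.
  y (successors {u, v, y}): φ is false.
  z (successors {u, w, x, z}): φ is false.
For instance, at w:
  At w: \Diamond \Box p requires \Box p at some successor in {u, v, w, x, z}.
    At u: \Box p is false.
    At v: \Box p is false.
    At w: \Box p is false.
    At x: \Box p is false.
    At z: \Box p is false.
  So \Diamond \Box p is false at w.

No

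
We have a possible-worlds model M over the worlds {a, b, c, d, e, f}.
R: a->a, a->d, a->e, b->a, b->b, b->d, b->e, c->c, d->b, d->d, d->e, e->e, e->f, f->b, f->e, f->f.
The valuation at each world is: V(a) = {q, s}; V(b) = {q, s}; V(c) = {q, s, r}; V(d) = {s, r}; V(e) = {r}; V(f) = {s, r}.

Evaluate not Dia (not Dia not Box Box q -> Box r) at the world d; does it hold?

At d: Dia (not Dia not Box Box q -> Box r) is true, so not Dia (not Dia not Box Box q -> Box r) is false.
  At d: Dia (not Dia not Box Box q -> Box r) requires not Dia not Box Box q -> Box r at some successor in {b, d, e}.
    not Dia not Box Box q -> Box r holds at b, so Dia (not Dia not Box Box q -> Box r) is true at d.
      At b: not Dia not Box Box q is false, Box r is false, so not Dia not Box Box q -> Box r is true.

No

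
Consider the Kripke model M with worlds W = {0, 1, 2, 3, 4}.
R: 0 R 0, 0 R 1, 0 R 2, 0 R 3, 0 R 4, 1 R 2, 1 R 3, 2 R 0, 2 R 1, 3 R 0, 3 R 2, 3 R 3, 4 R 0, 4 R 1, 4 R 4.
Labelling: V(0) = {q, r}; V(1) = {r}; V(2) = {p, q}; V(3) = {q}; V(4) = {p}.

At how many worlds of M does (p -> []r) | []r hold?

Let φ = (p -> []r) | []r. Evaluate φ at each world:
  0 (successors {0, 1, 2, 3, 4}): φ is true.
  1 (successors {2, 3}): φ is true.
  2 (successors {0, 1}): φ is true.
  3 (successors {0, 2, 3}): φ is true.
  4 (successors {0, 1, 4}): φ is false.
For instance, at 1:
  At 1: p -> []r is true, []r is false, so (p -> []r) | []r is true.
    At 1: p is false, []r is false, so p -> []r is true.
      At 1: []r requires r at every successor {2, 3}.
        r fails at 2, so []r is false at 1.
    At 1: []r requires r at every successor {2, 3}.
      r fails at 2, so []r is false at 1.
Satisfying worlds: {0, 1, 2, 3}

4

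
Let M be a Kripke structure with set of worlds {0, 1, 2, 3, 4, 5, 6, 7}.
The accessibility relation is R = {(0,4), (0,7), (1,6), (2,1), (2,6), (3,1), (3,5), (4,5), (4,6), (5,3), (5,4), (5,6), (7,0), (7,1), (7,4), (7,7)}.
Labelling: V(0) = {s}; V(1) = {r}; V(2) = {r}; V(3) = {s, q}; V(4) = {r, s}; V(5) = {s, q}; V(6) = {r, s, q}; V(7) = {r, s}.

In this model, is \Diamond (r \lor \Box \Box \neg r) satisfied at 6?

At 6: no accessible worlds, so \Diamond (r \lor \Box \Box \neg r) is false.

No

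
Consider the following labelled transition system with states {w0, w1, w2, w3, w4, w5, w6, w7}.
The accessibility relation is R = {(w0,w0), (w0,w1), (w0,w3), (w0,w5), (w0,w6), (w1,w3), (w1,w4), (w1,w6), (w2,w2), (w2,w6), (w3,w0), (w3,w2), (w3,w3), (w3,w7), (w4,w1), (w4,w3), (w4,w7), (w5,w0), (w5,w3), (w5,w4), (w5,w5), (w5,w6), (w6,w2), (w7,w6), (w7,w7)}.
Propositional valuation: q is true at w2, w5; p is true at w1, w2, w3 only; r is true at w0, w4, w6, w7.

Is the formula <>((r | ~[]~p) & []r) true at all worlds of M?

Let φ = <>((r | ~[]~p) & []r). Evaluate φ at each world:
  w0 (successors {w0, w1, w3, w5, w6}): φ is false.
  w1 (successors {w3, w4, w6}): φ is false.
  w2 (successors {w2, w6}): φ is false.
  w3 (successors {w0, w2, w3, w7}): φ is true.
  w4 (successors {w1, w3, w7}): φ is true.
  w5 (successors {w0, w3, w4, w5, w6}): φ is false.
  w6 (successors {w2}): φ is false.
  w7 (successors {w6, w7}): φ is true.
Detail at w0 (counterexample):
  At w0: <>((r | ~[]~p) & []r) requires (r | ~[]~p) & []r at some successor in {w0, w1, w3, w5, w6}.
    At w0: (r | ~[]~p) & []r is false.
    At w1: (r | ~[]~p) & []r is false.
    At w3: (r | ~[]~p) & []r is false.
    At w5: (r | ~[]~p) & []r is false.
    At w6: (r | ~[]~p) & []r is false.
  So <>((r | ~[]~p) & []r) is false at w0.

No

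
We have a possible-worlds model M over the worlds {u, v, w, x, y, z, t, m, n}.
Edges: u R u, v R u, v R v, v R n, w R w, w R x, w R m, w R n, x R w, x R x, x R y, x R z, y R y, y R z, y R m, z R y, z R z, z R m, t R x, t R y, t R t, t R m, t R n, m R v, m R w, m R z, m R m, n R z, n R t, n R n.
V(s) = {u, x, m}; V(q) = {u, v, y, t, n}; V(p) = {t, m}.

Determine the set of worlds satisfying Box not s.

Let φ = Box not s. Evaluate φ at each world:
  u (successors {u}): φ is false.
  v (successors {u, v, n}): φ is false.
  w (successors {w, x, m, n}): φ is false.
  x (successors {w, x, y, z}): φ is false.
  y (successors {y, z, m}): φ is false.
  z (successors {y, z, m}): φ is false.
  t (successors {x, y, t, m, n}): φ is false.
  m (successors {v, w, z, m}): φ is false.
  n (successors {z, t, n}): φ is true.
For instance, at t:
  At t: Box not s requires not s at every successor {x, y, t, m, n}.
    not s fails at x, so Box not s is false at t.
Satisfying worlds: {n}

n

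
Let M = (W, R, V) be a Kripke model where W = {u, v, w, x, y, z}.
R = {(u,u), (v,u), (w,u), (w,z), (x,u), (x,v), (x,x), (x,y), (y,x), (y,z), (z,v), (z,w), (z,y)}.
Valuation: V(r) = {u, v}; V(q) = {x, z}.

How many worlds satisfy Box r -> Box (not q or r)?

6

Let φ = Box r -> Box (not q or r). Evaluate φ at each world:
  u (successors {u}): φ is true.
  v (successors {u}): φ is true.
  w (successors {u, z}): φ is true.
  x (successors {u, v, x, y}): φ is true.
  y (successors {x, z}): φ is true.
  z (successors {v, w, y}): φ is true.
For instance, at y:
  At y: Box r is false, Box (not q or r) is false, so Box r -> Box (not q or r) is true.
    At y: Box r requires r at every successor {x, z}.
      r fails at x, so Box r is false at y.
    At y: Box (not q or r) requires not q or r at every successor {x, z}.
      not q or r fails at x, so Box (not q or r) is false at y.
Satisfying worlds: {u, v, w, x, y, z}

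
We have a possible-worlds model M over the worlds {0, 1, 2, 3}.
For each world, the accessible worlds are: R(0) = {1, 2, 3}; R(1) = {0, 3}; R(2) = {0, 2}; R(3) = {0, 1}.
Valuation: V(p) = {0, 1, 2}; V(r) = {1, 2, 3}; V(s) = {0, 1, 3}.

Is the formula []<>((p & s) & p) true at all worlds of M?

Yes

Recall that []ψ holds at a world iff ψ holds at every accessible world, and <>ψ holds iff ψ holds at some accessible world.
Let φ = []<>((p & s) & p). Evaluate φ at each world:
  0 (successors {1, 2, 3}): φ is true.
  1 (successors {0, 3}): φ is true.
  2 (successors {0, 2}): φ is true.
  3 (successors {0, 1}): φ is true.
For instance, at 1:
  At 1: []<>((p & s) & p) requires <>((p & s) & p) at every successor {0, 3}.
      At 0: <>((p & s) & p) requires (p & s) & p at some successor in {1, 2, 3}.
        (p & s) & p holds at 1, so <>((p & s) & p) is true at 0.
      At 3: <>((p & s) & p) requires (p & s) & p at some successor in {0, 1}.
        (p & s) & p holds at 0, so <>((p & s) & p) is true at 3.
  So []<>((p & s) & p) is true at 1.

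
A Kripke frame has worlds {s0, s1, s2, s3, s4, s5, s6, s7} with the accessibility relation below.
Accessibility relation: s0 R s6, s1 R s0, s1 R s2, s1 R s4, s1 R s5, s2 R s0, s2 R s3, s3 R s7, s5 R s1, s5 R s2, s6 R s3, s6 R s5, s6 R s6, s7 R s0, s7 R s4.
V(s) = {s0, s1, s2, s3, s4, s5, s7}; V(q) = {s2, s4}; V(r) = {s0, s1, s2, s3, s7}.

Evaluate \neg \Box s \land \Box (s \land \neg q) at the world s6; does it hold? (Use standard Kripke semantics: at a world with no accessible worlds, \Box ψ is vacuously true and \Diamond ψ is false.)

At s6: \neg \Box s is true, \Box (s \land \neg q) is false, so \neg \Box s \land \Box (s \land \neg q) is false.
  At s6: \Box s is false, so \neg \Box s is true.
    At s6: \Box s requires s at every successor {s3, s5, s6}.
      s fails at s6, so \Box s is false at s6.
  At s6: \Box (s \land \neg q) requires s \land \neg q at every successor {s3, s5, s6}.
    s \land \neg q fails at s6, so \Box (s \land \neg q) is false at s6.

No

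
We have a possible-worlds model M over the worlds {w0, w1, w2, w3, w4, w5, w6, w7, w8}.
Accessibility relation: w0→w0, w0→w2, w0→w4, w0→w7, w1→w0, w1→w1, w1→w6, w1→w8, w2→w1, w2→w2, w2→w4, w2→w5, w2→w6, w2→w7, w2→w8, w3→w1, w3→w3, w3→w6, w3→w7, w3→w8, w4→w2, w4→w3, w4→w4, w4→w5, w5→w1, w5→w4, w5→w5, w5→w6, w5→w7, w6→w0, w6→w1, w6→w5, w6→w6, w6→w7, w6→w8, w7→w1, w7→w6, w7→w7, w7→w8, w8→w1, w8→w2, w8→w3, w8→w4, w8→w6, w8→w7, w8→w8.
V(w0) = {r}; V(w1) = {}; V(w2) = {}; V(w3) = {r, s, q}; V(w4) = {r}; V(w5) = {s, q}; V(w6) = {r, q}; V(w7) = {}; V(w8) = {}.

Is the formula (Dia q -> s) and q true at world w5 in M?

Yes

Recall that Dia ψ holds at a world iff ψ holds at some accessible world.
At w5: Dia q -> s is true, q is true, so (Dia q -> s) and q is true.
  At w5: Dia q is true, s is true, so Dia q -> s is true.
    At w5: Dia q requires q at some successor in {w1, w4, w5, w6, w7}.
      q holds at w5, so Dia q is true at w5.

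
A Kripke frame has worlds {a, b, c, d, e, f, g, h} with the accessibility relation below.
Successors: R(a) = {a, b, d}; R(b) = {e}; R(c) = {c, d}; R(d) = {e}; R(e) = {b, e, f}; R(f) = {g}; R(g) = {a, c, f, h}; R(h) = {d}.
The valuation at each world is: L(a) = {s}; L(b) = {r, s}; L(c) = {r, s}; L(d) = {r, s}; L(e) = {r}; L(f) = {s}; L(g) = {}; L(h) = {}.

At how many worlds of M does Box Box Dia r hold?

Let φ = Box Box Dia r. Evaluate φ at each world:
  a (successors {a, b, d}): φ is true.
  b (successors {e}): φ is false.
  c (successors {c, d}): φ is true.
  d (successors {e}): φ is false.
  e (successors {b, e, f}): φ is false.
  f (successors {g}): φ is false.
  g (successors {a, c, f, h}): φ is true.
  h (successors {d}): φ is true.
For instance, at e:
  At e: Box Box Dia r requires Box Dia r at every successor {b, e, f}.
    Box Dia r fails at e, so Box Box Dia r is false at e.
      At e: Box Dia r requires Dia r at every successor {b, e, f}.
        Dia r fails at f, so Box Dia r is false at e.
Satisfying worlds: {a, c, g, h}

4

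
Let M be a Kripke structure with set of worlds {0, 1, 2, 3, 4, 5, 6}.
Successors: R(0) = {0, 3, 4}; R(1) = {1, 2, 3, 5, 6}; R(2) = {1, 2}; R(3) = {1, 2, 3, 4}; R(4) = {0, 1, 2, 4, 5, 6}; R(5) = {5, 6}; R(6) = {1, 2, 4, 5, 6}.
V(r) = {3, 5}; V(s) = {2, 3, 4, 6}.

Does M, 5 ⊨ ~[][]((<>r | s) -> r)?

Recall that []ψ holds at a world iff ψ holds at every accessible world, and <>ψ holds iff ψ holds at some accessible world.
At 5: [][]((<>r | s) -> r) is false, so ~[][]((<>r | s) -> r) is true.
  At 5: [][]((<>r | s) -> r) requires []((<>r | s) -> r) at every successor {5, 6}.
    []((<>r | s) -> r) fails at 5, so [][]((<>r | s) -> r) is false at 5.
      At 5: []((<>r | s) -> r) requires (<>r | s) -> r at every successor {5, 6}.
        (<>r | s) -> r fails at 6, so []((<>r | s) -> r) is false at 5.

Yes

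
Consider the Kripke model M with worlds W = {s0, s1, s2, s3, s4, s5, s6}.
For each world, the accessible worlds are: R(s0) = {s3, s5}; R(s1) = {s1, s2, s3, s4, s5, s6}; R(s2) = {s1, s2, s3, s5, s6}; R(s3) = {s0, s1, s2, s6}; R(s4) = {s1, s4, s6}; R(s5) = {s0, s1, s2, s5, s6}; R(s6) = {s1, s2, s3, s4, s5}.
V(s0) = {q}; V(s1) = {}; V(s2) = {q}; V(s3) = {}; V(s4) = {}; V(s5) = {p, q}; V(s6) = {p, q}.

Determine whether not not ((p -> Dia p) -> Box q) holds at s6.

No

Recall that Box ψ holds at a world iff ψ holds at every accessible world, and Dia ψ holds iff ψ holds at some accessible world.
At s6: not ((p -> Dia p) -> Box q) is true, so not not ((p -> Dia p) -> Box q) is false.
  At s6: (p -> Dia p) -> Box q is false, so not ((p -> Dia p) -> Box q) is true.
    At s6: p -> Dia p is true, Box q is false, so (p -> Dia p) -> Box q is false.
      At s6: p is true, Dia p is true, so p -> Dia p is true.
      At s6: Box q requires q at every successor {s1, s2, s3, s4, s5}.
        q fails at s1, so Box q is false at s6.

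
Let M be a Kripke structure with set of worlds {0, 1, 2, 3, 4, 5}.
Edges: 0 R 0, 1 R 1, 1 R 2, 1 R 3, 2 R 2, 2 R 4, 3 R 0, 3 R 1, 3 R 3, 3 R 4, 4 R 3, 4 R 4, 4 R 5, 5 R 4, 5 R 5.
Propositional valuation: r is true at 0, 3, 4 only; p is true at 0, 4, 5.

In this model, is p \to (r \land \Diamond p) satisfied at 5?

No

At 5: p is true, r \land \Diamond p is false, so p \to (r \land \Diamond p) is false.
  At 5: r is false, \Diamond p is true, so r \land \Diamond p is false.
    At 5: \Diamond p requires p at some successor in {4, 5}.
      p holds at 4, so \Diamond p is true at 5.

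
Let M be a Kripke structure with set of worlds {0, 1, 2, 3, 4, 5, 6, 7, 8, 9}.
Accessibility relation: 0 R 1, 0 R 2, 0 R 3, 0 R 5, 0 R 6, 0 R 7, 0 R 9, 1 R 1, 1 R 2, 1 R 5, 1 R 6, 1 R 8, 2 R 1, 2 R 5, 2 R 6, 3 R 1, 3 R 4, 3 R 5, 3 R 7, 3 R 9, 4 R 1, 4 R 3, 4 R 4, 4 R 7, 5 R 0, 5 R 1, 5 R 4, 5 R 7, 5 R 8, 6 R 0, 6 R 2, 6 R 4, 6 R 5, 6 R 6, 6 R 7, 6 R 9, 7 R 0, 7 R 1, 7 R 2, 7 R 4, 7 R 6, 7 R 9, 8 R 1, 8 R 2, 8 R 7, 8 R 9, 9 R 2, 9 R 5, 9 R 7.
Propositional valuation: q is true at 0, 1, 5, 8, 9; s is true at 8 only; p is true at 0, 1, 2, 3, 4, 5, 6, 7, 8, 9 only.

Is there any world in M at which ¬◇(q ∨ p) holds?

No

Let φ = ¬◇(q ∨ p). Evaluate φ at each world:
  0 (successors {1, 2, 3, 5, 6, 7, 9}): φ is false.
  1 (successors {1, 2, 5, 6, 8}): φ is false.
  2 (successors {1, 5, 6}): φ is false.
  3 (successors {1, 4, 5, 7, 9}): φ is false.
  4 (successors {1, 3, 4, 7}): φ is false.
  5 (successors {0, 1, 4, 7, 8}): φ is false.
  6 (successors {0, 2, 4, 5, 6, 7, 9}): φ is false.
  7 (successors {0, 1, 2, 4, 6, 9}): φ is false.
  8 (successors {1, 2, 7, 9}): φ is false.
  9 (successors {2, 5, 7}): φ is false.
For instance, at 9:
  At 9: ◇(q ∨ p) is true, so ¬◇(q ∨ p) is false.
    At 9: ◇(q ∨ p) requires q ∨ p at some successor in {2, 5, 7}.
      q ∨ p holds at 2, so ◇(q ∨ p) is true at 9.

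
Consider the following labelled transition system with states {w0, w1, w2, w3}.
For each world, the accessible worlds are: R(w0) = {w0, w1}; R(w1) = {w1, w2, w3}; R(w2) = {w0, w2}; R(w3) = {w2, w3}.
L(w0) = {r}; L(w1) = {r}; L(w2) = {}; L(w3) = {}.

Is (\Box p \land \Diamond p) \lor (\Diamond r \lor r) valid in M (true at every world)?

No

Let φ = (\Box p \land \Diamond p) \lor (\Diamond r \lor r). Evaluate φ at each world:
  w0 (successors {w0, w1}): φ is true.
  w1 (successors {w1, w2, w3}): φ is true.
  w2 (successors {w0, w2}): φ is true.
  w3 (successors {w2, w3}): φ is false.
Detail at w3 (counterexample):
  At w3: \Box p \land \Diamond p is false, \Diamond r \lor r is false, so (\Box p \land \Diamond p) \lor (\Diamond r \lor r) is false.
    At w3: \Box p is false, \Diamond p is false, so \Box p \land \Diamond p is false.
      At w3: \Box p requires p at every successor {w2, w3}.
        p fails at w2, so \Box p is false at w3.
      At w3: \Diamond p requires p at some successor in {w2, w3}.
        At w2: p is false.
        At w3: p is false.
      So \Diamond p is false at w3.
    At w3: \Diamond r is false, r is false, so \Diamond r \lor r is false.
      At w3: \Diamond r requires r at some successor in {w2, w3}.
        At w2: r is false.
        At w3: r is false.
      So \Diamond r is false at w3.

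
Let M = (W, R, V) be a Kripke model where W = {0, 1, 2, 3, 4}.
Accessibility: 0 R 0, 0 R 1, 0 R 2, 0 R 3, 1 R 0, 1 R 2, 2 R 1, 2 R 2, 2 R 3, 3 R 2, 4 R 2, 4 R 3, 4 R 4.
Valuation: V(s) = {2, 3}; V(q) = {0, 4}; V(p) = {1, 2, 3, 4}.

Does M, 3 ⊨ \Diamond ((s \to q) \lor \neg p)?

No

At 3: \Diamond ((s \to q) \lor \neg p) requires (s \to q) \lor \neg p at some successor in {2}.
  At 2: (s \to q) \lor \neg p is false.
So \Diamond ((s \to q) \lor \neg p) is false at 3.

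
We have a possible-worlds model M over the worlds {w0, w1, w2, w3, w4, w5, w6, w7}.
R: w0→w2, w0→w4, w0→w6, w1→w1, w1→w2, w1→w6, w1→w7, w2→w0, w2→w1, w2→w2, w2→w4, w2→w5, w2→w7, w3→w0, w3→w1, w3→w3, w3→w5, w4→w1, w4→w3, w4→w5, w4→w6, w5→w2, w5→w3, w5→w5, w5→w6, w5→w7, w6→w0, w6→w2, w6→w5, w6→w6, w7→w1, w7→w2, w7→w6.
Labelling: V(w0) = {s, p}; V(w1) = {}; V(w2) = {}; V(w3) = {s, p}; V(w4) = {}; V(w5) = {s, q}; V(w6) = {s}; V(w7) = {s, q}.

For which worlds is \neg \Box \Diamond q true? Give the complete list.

w1, w2, w3, w5, w6

Let φ = \neg \Box \Diamond q. Evaluate φ at each world:
  w0 (successors {w2, w4, w6}): φ is false.
  w1 (successors {w1, w2, w6, w7}): φ is true.
  w2 (successors {w0, w1, w2, w4, w5, w7}): φ is true.
  w3 (successors {w0, w1, w3, w5}): φ is true.
  w4 (successors {w1, w3, w5, w6}): φ is false.
  w5 (successors {w2, w3, w5, w6, w7}): φ is true.
  w6 (successors {w0, w2, w5, w6}): φ is true.
  w7 (successors {w1, w2, w6}): φ is false.
For instance, at w7:
  At w7: \Box \Diamond q is true, so \neg \Box \Diamond q is false.
    At w7: \Box \Diamond q requires \Diamond q at every successor {w1, w2, w6}.
      At w1: \Diamond q is true.
      At w2: \Diamond q is true.
      At w6: \Diamond q is true.
    So \Box \Diamond q is true at w7.
Satisfying worlds: {w1, w2, w3, w5, w6}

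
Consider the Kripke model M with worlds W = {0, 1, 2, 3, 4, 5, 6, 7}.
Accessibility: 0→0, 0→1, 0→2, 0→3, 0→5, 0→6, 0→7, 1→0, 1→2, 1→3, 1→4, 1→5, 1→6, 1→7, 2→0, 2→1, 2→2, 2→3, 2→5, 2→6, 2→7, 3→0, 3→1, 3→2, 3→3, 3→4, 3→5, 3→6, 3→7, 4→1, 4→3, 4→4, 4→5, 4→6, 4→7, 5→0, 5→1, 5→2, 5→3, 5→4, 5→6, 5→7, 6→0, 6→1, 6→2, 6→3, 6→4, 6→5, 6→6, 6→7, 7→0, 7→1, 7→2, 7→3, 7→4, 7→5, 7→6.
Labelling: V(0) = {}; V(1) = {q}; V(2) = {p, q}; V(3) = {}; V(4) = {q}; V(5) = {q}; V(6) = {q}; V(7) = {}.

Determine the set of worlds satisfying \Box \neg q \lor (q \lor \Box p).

1, 2, 4, 5, 6

Recall that \Box ψ holds at a world iff ψ holds at every accessible world, and \Diamond ψ holds iff ψ holds at some accessible world.
Let φ = \Box \neg q \lor (q \lor \Box p). Evaluate φ at each world:
  0 (successors {0, 1, 2, 3, 5, 6, 7}): φ is false.
  1 (successors {0, 2, 3, 4, 5, 6, 7}): φ is true.
  2 (successors {0, 1, 2, 3, 5, 6, 7}): φ is true.
  3 (successors {0, 1, 2, 3, 4, 5, 6, 7}): φ is false.
  4 (successors {1, 3, 4, 5, 6, 7}): φ is true.
  5 (successors {0, 1, 2, 3, 4, 6, 7}): φ is true.
  6 (successors {0, 1, 2, 3, 4, 5, 6, 7}): φ is true.
  7 (successors {0, 1, 2, 3, 4, 5, 6}): φ is false.
For instance, at 6:
  At 6: \Box \neg q is false, q \lor \Box p is true, so \Box \neg q \lor (q \lor \Box p) is true.
    At 6: \Box \neg q requires \neg q at every successor {0, 1, 2, 3, 4, 5, 6, 7}.
      \neg q fails at 1, so \Box \neg q is false at 6.
    At 6: q is true, \Box p is false, so q \lor \Box p is true.
      At 6: \Box p requires p at every successor {0, 1, 2, 3, 4, 5, 6, 7}.
        p fails at 0, so \Box p is false at 6.
Satisfying worlds: {1, 2, 4, 5, 6}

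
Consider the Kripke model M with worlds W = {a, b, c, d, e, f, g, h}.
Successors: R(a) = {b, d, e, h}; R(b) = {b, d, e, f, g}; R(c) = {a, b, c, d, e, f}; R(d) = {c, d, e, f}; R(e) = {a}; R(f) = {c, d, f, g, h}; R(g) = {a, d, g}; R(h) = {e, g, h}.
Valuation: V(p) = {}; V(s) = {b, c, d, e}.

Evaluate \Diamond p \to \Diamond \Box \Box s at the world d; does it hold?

Yes

At d: \Diamond p is false, \Diamond \Box \Box s is false, so \Diamond p \to \Diamond \Box \Box s is true.
  At d: \Diamond p requires p at some successor in {c, d, e, f}.
    At c: p is false.
    At d: p is false.
    At e: p is false.
    At f: p is false.
  So \Diamond p is false at d.
  At d: \Diamond \Box \Box s requires \Box \Box s at some successor in {c, d, e, f}.
    At c: \Box \Box s is false.
    At d: \Box \Box s is false.
    At e: \Box \Box s is false.
    At f: \Box \Box s is false.
  So \Diamond \Box \Box s is false at d.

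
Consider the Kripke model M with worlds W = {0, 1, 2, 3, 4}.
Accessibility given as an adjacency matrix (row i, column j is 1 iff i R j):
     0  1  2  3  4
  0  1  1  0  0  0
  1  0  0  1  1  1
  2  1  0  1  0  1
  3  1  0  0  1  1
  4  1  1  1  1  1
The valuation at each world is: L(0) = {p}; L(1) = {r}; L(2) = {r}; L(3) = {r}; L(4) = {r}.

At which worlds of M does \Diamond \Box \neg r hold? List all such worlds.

none

Recall that \Box ψ holds at a world iff ψ holds at every accessible world, and \Diamond ψ holds iff ψ holds at some accessible world.
Let φ = \Diamond \Box \neg r. Evaluate φ at each world:
  0 (successors {0, 1}): φ is false.
  1 (successors {2, 3, 4}): φ is false.
  2 (successors {0, 2, 4}): φ is false.
  3 (successors {0, 3, 4}): φ is false.
  4 (successors {0, 1, 2, 3, 4}): φ is false.
For instance, at 4:
  At 4: \Diamond \Box \neg r requires \Box \neg r at some successor in {0, 1, 2, 3, 4}.
    At 0: \Box \neg r is false.
    At 1: \Box \neg r is false.
    At 2: \Box \neg r is false.
    At 3: \Box \neg r is false.
    At 4: \Box \neg r is false.
  So \Diamond \Box \neg r is false at 4.
Satisfying worlds: none.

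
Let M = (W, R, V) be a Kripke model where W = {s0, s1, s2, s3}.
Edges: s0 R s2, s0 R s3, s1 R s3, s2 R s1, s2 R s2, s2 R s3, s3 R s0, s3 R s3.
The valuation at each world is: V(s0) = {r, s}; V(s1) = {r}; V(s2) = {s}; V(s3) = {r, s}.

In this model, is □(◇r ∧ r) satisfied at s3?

Recall that □ψ holds at a world iff ψ holds at every accessible world, and ◇ψ holds iff ψ holds at some accessible world.
At s3: □(◇r ∧ r) requires ◇r ∧ r at every successor {s0, s3}.
    At s0: ◇r is true, r is true, so ◇r ∧ r is true.
      At s0: ◇r requires r at some successor in {s2, s3}.
        r holds at s3, so ◇r is true at s0.
    At s3: ◇r is true, r is true, so ◇r ∧ r is true.
      At s3: ◇r requires r at some successor in {s0, s3}.
        r holds at s0, so ◇r is true at s3.
So □(◇r ∧ r) is true at s3.

Yes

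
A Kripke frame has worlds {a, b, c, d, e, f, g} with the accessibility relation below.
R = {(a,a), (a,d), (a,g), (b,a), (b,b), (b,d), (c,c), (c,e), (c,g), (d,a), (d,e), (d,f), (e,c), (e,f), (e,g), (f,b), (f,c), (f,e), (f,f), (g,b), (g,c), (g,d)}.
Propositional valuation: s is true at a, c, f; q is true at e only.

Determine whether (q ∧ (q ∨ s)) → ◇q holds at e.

No

At e: q ∧ (q ∨ s) is true, ◇q is false, so (q ∧ (q ∨ s)) → ◇q is false.
  At e: ◇q requires q at some successor in {c, f, g}.
    At c: q is false.
    At f: q is false.
    At g: q is false.
  So ◇q is false at e.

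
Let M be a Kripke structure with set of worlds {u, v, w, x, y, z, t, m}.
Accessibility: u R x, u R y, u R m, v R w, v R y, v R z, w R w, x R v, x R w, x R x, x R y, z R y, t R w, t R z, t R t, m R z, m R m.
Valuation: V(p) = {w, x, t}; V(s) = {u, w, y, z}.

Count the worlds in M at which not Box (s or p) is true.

3

Recall that Box ψ holds at a world iff ψ holds at every accessible world, and Dia ψ holds iff ψ holds at some accessible world.
Let φ = not Box (s or p). Evaluate φ at each world:
  u (successors {x, y, m}): φ is true.
  v (successors {w, y, z}): φ is false.
  w (successors {w}): φ is false.
  x (successors {v, w, x, y}): φ is true.
  y (successors ∅): φ is false.
  z (successors {y}): φ is false.
  t (successors {w, z, t}): φ is false.
  m (successors {z, m}): φ is true.
For instance, at x:
  At x: Box (s or p) is false, so not Box (s or p) is true.
    At x: Box (s or p) requires s or p at every successor {v, w, x, y}.
      s or p fails at v, so Box (s or p) is false at x.
Satisfying worlds: {u, x, m}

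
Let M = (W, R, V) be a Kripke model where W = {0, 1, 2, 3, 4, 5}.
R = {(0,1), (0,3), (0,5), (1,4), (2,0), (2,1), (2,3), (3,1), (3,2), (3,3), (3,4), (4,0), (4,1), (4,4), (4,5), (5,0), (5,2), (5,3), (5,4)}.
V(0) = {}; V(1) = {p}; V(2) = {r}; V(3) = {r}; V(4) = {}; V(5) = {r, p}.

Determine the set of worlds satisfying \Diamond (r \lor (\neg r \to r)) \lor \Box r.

Recall that \Box ψ holds at a world iff ψ holds at every accessible world, and \Diamond ψ holds iff ψ holds at some accessible world.
Let φ = \Diamond (r \lor (\neg r \to r)) \lor \Box r. Evaluate φ at each world:
  0 (successors {1, 3, 5}): φ is true.
  1 (successors {4}): φ is false.
  2 (successors {0, 1, 3}): φ is true.
  3 (successors {1, 2, 3, 4}): φ is true.
  4 (successors {0, 1, 4, 5}): φ is true.
  5 (successors {0, 2, 3, 4}): φ is true.
For instance, at 2:
  At 2: \Diamond (r \lor (\neg r \to r)) is true, \Box r is false, so \Diamond (r \lor (\neg r \to r)) \lor \Box r is true.
    At 2: \Diamond (r \lor (\neg r \to r)) requires r \lor (\neg r \to r) at some successor in {0, 1, 3}.
      r \lor (\neg r \to r) holds at 3, so \Diamond (r \lor (\neg r \to r)) is true at 2.
    At 2: \Box r requires r at every successor {0, 1, 3}.
      r fails at 0, so \Box r is false at 2.
Satisfying worlds: {0, 2, 3, 4, 5}

0, 2, 3, 4, 5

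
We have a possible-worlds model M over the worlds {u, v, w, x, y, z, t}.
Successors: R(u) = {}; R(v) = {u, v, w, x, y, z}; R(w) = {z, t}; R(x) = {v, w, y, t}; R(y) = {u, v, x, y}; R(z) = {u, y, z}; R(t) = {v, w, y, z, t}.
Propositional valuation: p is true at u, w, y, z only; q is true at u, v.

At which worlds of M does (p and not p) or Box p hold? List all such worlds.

Let φ = (p and not p) or Box p. Evaluate φ at each world:
  u (successors ∅): φ is true.
  v (successors {u, v, w, x, y, z}): φ is false.
  w (successors {z, t}): φ is false.
  x (successors {v, w, y, t}): φ is false.
  y (successors {u, v, x, y}): φ is false.
  z (successors {u, y, z}): φ is true.
  t (successors {v, w, y, z, t}): φ is false.
For instance, at v:
  At v: p and not p is false, Box p is false, so (p and not p) or Box p is false.
    At v: Box p requires p at every successor {u, v, w, x, y, z}.
      p fails at v, so Box p is false at v.
Satisfying worlds: {u, z}

u, z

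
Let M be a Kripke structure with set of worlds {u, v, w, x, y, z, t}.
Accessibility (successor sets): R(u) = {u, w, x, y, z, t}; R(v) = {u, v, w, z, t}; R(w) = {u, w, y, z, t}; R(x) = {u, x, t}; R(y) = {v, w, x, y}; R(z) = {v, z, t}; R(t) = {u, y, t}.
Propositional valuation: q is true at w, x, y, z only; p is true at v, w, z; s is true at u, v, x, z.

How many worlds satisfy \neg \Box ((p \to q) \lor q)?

3

Let φ = \neg \Box ((p \to q) \lor q). Evaluate φ at each world:
  u (successors {u, w, x, y, z, t}): φ is false.
  v (successors {u, v, w, z, t}): φ is true.
  w (successors {u, w, y, z, t}): φ is false.
  x (successors {u, x, t}): φ is false.
  y (successors {v, w, x, y}): φ is true.
  z (successors {v, z, t}): φ is true.
  t (successors {u, y, t}): φ is false.
For instance, at v:
  At v: \Box ((p \to q) \lor q) is false, so \neg \Box ((p \to q) \lor q) is true.
    At v: \Box ((p \to q) \lor q) requires (p \to q) \lor q at every successor {u, v, w, z, t}.
      (p \to q) \lor q fails at v, so \Box ((p \to q) \lor q) is false at v.
Satisfying worlds: {v, y, z}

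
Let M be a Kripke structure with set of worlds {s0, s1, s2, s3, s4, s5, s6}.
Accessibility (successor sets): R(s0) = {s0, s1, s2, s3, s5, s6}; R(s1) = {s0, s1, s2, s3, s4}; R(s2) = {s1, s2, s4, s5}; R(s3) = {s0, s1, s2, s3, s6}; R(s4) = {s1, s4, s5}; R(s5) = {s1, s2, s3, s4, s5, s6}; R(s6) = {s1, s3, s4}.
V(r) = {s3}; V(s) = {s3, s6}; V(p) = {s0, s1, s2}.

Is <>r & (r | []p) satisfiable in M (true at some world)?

Yes

Let φ = <>r & (r | []p). Evaluate φ at each world:
  s0 (successors {s0, s1, s2, s3, s5, s6}): φ is false.
  s1 (successors {s0, s1, s2, s3, s4}): φ is false.
  s2 (successors {s1, s2, s4, s5}): φ is false.
  s3 (successors {s0, s1, s2, s3, s6}): φ is true.
  s4 (successors {s1, s4, s5}): φ is false.
  s5 (successors {s1, s2, s3, s4, s5, s6}): φ is false.
  s6 (successors {s1, s3, s4}): φ is false.
Detail at s3 (witness):
  At s3: <>r is true, r | []p is true, so <>r & (r | []p) is true.
    At s3: <>r requires r at some successor in {s0, s1, s2, s3, s6}.
      r holds at s3, so <>r is true at s3.
    At s3: r is true, []p is false, so r | []p is true.
      At s3: []p requires p at every successor {s0, s1, s2, s3, s6}.
        p fails at s3, so []p is false at s3.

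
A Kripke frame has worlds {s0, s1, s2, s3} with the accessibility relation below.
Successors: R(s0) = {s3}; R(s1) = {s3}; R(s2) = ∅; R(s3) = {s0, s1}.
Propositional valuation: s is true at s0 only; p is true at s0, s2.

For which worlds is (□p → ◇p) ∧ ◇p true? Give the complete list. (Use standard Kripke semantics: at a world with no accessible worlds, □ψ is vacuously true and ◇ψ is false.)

s3

Recall that □ψ holds at a world iff ψ holds at every accessible world, and ◇ψ holds iff ψ holds at some accessible world.
Let φ = (□p → ◇p) ∧ ◇p. Evaluate φ at each world:
  s0 (successors {s3}): φ is false.
  s1 (successors {s3}): φ is false.
  s2 (successors ∅): φ is false.
  s3 (successors {s0, s1}): φ is true.
For instance, at s1:
  At s1: □p → ◇p is true, ◇p is false, so (□p → ◇p) ∧ ◇p is false.
    At s1: □p is false, ◇p is false, so □p → ◇p is true.
      At s1: □p requires p at every successor {s3}.
        p fails at s3, so □p is false at s1.
      At s1: ◇p requires p at some successor in {s3}.
        At s3: p is false.
      So ◇p is false at s1.
    At s1: ◇p requires p at some successor in {s3}.
      At s3: p is false.
    So ◇p is false at s1.
Satisfying worlds: {s3}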